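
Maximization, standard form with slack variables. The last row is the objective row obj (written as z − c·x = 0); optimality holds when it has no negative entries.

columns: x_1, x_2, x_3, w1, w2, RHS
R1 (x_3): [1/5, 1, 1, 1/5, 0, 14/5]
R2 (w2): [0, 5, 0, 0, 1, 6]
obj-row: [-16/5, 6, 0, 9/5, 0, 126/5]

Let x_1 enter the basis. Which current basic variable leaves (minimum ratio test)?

x_3

Column x_1 entries and ratios — x_3: (14/5)/(1/5) = 14; w2: 0 ≤ 0, skip.
Smallest ratio is 14 in the row of x_3, so x_3 leaves.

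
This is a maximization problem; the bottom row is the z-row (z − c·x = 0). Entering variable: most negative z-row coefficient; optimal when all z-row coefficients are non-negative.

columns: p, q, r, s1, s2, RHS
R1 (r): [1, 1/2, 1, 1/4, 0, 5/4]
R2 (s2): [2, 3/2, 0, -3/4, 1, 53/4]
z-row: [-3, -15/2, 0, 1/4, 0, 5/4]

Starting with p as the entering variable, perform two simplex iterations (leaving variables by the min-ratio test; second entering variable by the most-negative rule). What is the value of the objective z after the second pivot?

20

Ratio test on column p — row 1: (5/4)/1 = 5/4; row 2: (53/4)/2 = 53/8. Minimum is 5/4 at row 1 (r leaves); pivot element 1.
Pivot on row 1; the z-row RHS becomes 5/4 − (-3)·(5/4) = 5.
Next entering variable (most negative z-row entry -6): q.
Ratio test on column q — row 1: (5/4)/(1/2) = 5/2; row 2: (43/4)/(1/2) = 43/2. Minimum is 5/2 at row 1 (p leaves); pivot element 1/2.
After the second pivot the z-row RHS is 5 − (-6)·(5/2) = 20.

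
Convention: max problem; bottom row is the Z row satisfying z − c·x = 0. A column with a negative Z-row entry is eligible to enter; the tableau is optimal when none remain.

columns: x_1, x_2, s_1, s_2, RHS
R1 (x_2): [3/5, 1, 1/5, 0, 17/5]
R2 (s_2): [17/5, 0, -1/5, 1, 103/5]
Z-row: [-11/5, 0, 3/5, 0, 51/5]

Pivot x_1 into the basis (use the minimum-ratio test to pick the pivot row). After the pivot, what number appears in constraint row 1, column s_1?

1/3

Ratio test on column x_1 — row 1: (17/5)/(3/5) = 17/3; row 2: (103/5)/(17/5) = 103/17. Minimum is 17/3 at row 1 (x_2 leaves); pivot element 3/5.
Divide row 1 by 3/5; eliminate column x_1 from the other rows.
In the new row 1, the s_1 entry is the old entry divided by the pivot: (1/5)/(3/5) = 1/3.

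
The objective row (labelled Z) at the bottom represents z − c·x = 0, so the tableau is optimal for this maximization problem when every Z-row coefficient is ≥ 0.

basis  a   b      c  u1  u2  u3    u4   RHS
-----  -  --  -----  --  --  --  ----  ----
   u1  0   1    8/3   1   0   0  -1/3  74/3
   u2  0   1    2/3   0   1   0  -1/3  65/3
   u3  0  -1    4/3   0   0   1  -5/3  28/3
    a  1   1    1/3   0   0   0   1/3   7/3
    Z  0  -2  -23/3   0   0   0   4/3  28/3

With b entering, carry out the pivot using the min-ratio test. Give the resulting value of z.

Ratio test on column b — row 1: (74/3)/1 = 74/3; row 2: (65/3)/1 = 65/3; row 3: entry -1 ≤ 0; row 4: (7/3)/1 = 7/3. Minimum is 7/3 at row 4 (a leaves); pivot element 1.
Pivot on row 4; the Z-row RHS becomes 28/3 − (-2)·(7/3) = 14.

14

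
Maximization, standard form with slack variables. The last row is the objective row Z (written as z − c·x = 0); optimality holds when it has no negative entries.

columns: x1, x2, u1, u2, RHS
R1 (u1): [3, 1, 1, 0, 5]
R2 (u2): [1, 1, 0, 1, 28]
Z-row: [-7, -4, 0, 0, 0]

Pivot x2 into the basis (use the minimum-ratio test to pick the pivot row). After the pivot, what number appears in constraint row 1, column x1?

Ratio test on column x2 — row 1: 5/1 = 5; row 2: 28/1 = 28. Minimum is 5 at row 1 (u1 leaves); pivot element 1.
Divide row 1 by 1; eliminate column x2 from the other rows.
In the new row 1, the x1 entry is the old entry divided by the pivot: 3/1 = 3.

3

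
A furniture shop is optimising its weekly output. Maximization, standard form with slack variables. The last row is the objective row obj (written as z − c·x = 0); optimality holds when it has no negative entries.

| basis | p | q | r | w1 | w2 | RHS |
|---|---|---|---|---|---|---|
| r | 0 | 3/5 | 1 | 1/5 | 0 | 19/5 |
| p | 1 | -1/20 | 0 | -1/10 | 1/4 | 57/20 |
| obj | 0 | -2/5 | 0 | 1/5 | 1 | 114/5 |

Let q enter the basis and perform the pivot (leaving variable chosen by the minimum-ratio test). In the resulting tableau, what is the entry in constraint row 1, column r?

5/3

Ratio test on column q — row 1: (19/5)/(3/5) = 19/3; row 2: entry -1/20 ≤ 0. Minimum is 19/3 at row 1 (r leaves); pivot element 3/5.
Divide row 1 by 3/5; eliminate column q from the other rows.
In the new row 1, the r entry is the old entry divided by the pivot: 1/(3/5) = 5/3.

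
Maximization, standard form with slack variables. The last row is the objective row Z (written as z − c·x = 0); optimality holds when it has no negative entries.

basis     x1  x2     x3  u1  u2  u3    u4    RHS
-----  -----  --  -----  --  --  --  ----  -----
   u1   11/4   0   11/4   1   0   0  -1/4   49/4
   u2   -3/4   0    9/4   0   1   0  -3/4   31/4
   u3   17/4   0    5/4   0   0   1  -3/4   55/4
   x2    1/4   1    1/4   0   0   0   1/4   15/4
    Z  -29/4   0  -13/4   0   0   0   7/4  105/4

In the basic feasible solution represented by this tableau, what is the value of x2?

15/4

x2 is basic (row 4); its value is the RHS of that row, 15/4.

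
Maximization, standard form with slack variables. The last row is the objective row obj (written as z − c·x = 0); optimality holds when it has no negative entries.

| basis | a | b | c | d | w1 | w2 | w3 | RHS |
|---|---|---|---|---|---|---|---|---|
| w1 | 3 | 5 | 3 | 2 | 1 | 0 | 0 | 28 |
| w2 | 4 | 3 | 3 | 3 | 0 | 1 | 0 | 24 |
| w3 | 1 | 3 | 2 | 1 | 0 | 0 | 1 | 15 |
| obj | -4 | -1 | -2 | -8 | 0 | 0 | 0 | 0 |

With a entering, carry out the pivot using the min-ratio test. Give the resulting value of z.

24

Ratio test on column a — row 1: 28/3 = 28/3; row 2: 24/4 = 6; row 3: 15/1 = 15. Minimum is 6 at row 2 (w2 leaves); pivot element 4.
Pivot on row 2; the obj-row RHS becomes 0 − (-4)·6 = 24.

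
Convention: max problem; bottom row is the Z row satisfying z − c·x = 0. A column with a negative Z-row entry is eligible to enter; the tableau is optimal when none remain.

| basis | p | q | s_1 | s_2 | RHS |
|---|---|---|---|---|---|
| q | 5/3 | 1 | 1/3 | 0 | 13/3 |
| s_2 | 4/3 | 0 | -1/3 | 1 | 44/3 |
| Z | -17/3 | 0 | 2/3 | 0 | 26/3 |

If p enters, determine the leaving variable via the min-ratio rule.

Column p entries and ratios — q: (13/3)/(5/3) = 13/5; s_2: (44/3)/(4/3) = 11.
Smallest ratio is 13/5 in the row of q, so q leaves.

q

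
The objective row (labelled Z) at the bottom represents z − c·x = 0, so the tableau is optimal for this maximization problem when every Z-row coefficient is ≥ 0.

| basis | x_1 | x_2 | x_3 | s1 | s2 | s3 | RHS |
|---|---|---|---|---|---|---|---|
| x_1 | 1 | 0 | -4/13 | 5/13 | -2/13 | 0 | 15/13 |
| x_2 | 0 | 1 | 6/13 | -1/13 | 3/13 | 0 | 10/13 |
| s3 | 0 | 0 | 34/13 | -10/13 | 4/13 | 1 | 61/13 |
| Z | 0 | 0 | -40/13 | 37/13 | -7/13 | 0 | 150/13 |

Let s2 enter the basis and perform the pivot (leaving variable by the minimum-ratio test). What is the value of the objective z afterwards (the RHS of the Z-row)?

Ratio test on column s2 — row 1: entry -2/13 ≤ 0; row 2: (10/13)/(3/13) = 10/3; row 3: (61/13)/(4/13) = 61/4. Minimum is 10/3 at row 2 (x_2 leaves); pivot element 3/13.
Pivot on row 2; the Z-row RHS becomes 150/13 − (-7/13)·(10/3) = 40/3.

40/3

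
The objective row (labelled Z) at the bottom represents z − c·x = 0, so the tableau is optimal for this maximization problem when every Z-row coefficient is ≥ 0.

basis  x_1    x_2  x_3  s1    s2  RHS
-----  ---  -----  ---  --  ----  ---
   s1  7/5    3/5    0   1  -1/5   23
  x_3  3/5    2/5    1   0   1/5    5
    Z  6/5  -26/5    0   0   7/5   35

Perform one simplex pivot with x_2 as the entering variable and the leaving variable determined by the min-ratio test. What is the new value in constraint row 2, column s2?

1/2

Ratio test on column x_2 — row 1: 23/(3/5) = 115/3; row 2: 5/(2/5) = 25/2. Minimum is 25/2 at row 2 (x_3 leaves); pivot element 2/5.
Divide row 2 by 2/5; eliminate column x_2 from the other rows.
In the new row 2, the s2 entry is the old entry divided by the pivot: (1/5)/(2/5) = 1/2.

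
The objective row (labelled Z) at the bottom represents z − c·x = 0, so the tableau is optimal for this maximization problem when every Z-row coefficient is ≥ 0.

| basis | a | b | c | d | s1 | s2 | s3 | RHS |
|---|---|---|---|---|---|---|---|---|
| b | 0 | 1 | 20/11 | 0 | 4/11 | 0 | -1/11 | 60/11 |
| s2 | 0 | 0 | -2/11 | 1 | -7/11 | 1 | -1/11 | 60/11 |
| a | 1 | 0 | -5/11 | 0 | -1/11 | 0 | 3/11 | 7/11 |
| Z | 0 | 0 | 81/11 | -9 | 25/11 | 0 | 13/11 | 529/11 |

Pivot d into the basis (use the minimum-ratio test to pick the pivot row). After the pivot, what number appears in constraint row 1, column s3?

Ratio test on column d — row 1: entry 0 ≤ 0; row 2: (60/11)/1 = 60/11; row 3: entry 0 ≤ 0. Minimum is 60/11 at row 2 (s2 leaves); pivot element 1.
Divide row 2 by 1; eliminate column d from the other rows.
Row 1 update in column s3: -1/11 − 0·(-1/11) = -1/11.

-1/11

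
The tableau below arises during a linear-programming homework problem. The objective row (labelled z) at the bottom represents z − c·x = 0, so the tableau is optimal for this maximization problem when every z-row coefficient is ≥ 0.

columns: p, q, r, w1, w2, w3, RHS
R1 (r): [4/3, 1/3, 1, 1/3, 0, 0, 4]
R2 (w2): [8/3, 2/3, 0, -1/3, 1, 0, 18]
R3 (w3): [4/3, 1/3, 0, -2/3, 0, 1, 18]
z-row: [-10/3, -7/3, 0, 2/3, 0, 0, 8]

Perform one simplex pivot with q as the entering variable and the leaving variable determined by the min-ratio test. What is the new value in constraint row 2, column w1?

-1

Ratio test on column q — row 1: 4/(1/3) = 12; row 2: 18/(2/3) = 27; row 3: 18/(1/3) = 54. Minimum is 12 at row 1 (r leaves); pivot element 1/3.
Divide row 1 by 1/3; eliminate column q from the other rows.
Row 2 update in column w1: -1/3 − (2/3)·1 = -1.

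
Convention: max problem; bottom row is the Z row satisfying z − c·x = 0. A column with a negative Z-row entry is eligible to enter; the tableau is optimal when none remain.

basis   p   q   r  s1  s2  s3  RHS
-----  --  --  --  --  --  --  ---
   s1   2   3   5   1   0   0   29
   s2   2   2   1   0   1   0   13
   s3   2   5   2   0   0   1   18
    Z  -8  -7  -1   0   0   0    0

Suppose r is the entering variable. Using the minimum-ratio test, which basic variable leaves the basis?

Column r entries and ratios — s1: 29/5 = 29/5; s2: 13/1 = 13; s3: 18/2 = 9.
Smallest ratio is 29/5 in the row of s1, so s1 leaves.

s1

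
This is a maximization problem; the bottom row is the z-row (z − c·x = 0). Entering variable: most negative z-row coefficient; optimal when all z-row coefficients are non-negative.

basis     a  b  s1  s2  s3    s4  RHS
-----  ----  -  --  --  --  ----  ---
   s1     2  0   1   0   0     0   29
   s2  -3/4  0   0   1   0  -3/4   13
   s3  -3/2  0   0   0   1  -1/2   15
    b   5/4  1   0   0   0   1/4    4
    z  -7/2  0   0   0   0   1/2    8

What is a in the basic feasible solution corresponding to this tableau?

a is not in the basis, so in the current basic feasible solution a = 0.

0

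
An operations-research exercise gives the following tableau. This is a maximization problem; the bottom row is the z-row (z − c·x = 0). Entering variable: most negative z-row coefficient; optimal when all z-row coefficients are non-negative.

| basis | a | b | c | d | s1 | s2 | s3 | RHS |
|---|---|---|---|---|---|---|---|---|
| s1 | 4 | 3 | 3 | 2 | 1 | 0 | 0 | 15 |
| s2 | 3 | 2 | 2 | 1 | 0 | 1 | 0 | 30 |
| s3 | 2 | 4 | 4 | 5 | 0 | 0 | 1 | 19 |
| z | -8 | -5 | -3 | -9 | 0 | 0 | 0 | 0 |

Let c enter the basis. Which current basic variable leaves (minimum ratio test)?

s3

Column c entries and ratios — s1: 15/3 = 5; s2: 30/2 = 15; s3: 19/4 = 19/4.
Smallest ratio is 19/4 in the row of s3, so s3 leaves.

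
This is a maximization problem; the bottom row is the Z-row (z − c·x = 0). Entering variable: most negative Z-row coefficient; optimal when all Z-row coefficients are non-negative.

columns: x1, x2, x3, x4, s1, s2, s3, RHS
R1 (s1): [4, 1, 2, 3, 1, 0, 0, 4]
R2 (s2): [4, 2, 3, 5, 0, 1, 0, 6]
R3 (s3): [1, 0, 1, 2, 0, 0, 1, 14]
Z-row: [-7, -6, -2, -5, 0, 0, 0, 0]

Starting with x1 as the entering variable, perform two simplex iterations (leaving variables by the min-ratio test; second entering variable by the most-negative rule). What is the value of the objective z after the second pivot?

Ratio test on column x1 — row 1: 4/4 = 1; row 2: 6/4 = 3/2; row 3: 14/1 = 14. Minimum is 1 at row 1 (s1 leaves); pivot element 4.
Pivot on row 1; the Z-row RHS becomes 0 − (-7)·1 = 7.
Next entering variable (most negative Z-row entry -17/4): x2.
Ratio test on column x2 — row 1: 1/(1/4) = 4; row 2: 2/1 = 2; row 3: entry -1/4 ≤ 0. Minimum is 2 at row 2 (s2 leaves); pivot element 1.
After the second pivot the Z-row RHS is 7 − (-17/4)·2 = 31/2.

31/2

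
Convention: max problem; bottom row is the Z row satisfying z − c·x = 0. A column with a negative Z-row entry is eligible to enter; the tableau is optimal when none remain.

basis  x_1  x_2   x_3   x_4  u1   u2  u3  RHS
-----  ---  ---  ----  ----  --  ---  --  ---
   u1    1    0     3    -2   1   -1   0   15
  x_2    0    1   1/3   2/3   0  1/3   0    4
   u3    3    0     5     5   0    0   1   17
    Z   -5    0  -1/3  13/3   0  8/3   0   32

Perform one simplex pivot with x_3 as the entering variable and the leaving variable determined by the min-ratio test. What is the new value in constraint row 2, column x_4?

Ratio test on column x_3 — row 1: 15/3 = 5; row 2: 4/(1/3) = 12; row 3: 17/5 = 17/5. Minimum is 17/5 at row 3 (u3 leaves); pivot element 5.
Divide row 3 by 5; eliminate column x_3 from the other rows.
Row 2 update in column x_4: 2/3 − (1/3)·1 = 1/3.

1/3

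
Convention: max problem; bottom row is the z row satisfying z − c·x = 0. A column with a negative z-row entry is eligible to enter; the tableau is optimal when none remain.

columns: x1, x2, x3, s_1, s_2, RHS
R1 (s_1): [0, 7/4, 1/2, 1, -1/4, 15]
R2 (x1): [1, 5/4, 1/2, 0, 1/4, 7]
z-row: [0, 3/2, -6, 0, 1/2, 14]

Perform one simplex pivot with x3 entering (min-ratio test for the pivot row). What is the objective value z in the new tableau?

98

Ratio test on column x3 — row 1: 15/(1/2) = 30; row 2: 7/(1/2) = 14. Minimum is 14 at row 2 (x1 leaves); pivot element 1/2.
Pivot on row 2; the z-row RHS becomes 14 − (-6)·14 = 98.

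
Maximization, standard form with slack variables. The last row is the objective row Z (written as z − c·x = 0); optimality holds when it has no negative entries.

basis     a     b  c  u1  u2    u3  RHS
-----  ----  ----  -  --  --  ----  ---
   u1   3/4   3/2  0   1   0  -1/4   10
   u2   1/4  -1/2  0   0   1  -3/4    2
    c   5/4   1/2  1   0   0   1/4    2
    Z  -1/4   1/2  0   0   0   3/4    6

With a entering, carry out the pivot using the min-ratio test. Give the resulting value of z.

Ratio test on column a — row 1: 10/(3/4) = 40/3; row 2: 2/(1/4) = 8; row 3: 2/(5/4) = 8/5. Minimum is 8/5 at row 3 (c leaves); pivot element 5/4.
Pivot on row 3; the Z-row RHS becomes 6 − (-1/4)·(8/5) = 32/5.

32/5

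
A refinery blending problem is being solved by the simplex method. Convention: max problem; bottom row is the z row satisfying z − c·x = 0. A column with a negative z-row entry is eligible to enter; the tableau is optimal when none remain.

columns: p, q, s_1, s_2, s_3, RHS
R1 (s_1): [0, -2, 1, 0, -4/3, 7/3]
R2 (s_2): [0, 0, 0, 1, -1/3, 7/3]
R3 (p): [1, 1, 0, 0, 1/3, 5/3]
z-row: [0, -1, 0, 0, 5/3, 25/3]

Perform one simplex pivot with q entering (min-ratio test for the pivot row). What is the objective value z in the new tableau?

Ratio test on column q — row 1: entry -2 ≤ 0; row 2: entry 0 ≤ 0; row 3: (5/3)/1 = 5/3. Minimum is 5/3 at row 3 (p leaves); pivot element 1.
Pivot on row 3; the z-row RHS becomes 25/3 − (-1)·(5/3) = 10.

10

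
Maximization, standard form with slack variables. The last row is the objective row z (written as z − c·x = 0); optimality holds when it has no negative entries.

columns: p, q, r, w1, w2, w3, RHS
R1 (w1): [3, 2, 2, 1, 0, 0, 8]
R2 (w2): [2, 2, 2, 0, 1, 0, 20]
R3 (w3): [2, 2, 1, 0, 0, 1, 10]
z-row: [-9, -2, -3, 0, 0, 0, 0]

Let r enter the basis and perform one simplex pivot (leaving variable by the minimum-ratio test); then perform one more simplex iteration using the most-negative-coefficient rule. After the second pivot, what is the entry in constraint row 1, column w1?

Ratio test on column r — row 1: 8/2 = 4; row 2: 20/2 = 10; row 3: 10/1 = 10. Minimum is 4 at row 1 (w1 leaves); pivot element 2.
Divide row 1 by 2; eliminate column r from the other rows.
Second iteration: most negative z-row entry is -9/2 in column p, so p enters.
Ratio test on column p — row 1: 4/(3/2) = 8/3; row 2: entry -1 ≤ 0; row 3: 6/(1/2) = 12. Minimum is 8/3 at row 1 (r leaves); pivot element 3/2.
Divide row 1 by 3/2; eliminate column p from the other rows.
After both pivots, the entry at constraint row 1, column w1 is 1/3.

1/3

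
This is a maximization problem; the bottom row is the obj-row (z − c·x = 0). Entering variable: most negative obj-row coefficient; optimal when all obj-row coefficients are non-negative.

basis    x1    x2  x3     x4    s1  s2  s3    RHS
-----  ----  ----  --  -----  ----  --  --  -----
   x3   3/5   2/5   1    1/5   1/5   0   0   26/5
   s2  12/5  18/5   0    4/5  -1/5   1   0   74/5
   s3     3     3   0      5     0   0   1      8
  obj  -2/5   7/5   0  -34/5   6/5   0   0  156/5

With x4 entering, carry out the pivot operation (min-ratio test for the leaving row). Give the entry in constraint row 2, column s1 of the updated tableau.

-1/5

Ratio test on column x4 — row 1: (26/5)/(1/5) = 26; row 2: (74/5)/(4/5) = 37/2; row 3: 8/5 = 8/5. Minimum is 8/5 at row 3 (s3 leaves); pivot element 5.
Divide row 3 by 5; eliminate column x4 from the other rows.
Row 2 update in column s1: -1/5 − (4/5)·0 = -1/5.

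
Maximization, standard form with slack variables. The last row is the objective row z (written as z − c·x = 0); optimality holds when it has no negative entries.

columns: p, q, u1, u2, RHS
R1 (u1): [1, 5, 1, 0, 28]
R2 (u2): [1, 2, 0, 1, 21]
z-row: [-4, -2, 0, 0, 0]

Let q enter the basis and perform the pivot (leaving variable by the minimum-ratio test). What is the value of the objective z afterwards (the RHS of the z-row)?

56/5

Ratio test on column q — row 1: 28/5 = 28/5; row 2: 21/2 = 21/2. Minimum is 28/5 at row 1 (u1 leaves); pivot element 5.
Pivot on row 1; the z-row RHS becomes 0 − (-2)·(28/5) = 56/5.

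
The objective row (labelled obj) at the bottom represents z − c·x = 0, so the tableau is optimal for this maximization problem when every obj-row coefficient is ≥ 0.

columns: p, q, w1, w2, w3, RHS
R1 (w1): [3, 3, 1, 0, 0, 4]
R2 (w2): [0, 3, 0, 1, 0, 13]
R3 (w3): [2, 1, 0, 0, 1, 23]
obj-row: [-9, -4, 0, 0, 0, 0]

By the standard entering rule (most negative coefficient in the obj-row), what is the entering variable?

p

Negative obj-row entries: p: -9, q: -4.
The most negative is -9 in column p, so p enters.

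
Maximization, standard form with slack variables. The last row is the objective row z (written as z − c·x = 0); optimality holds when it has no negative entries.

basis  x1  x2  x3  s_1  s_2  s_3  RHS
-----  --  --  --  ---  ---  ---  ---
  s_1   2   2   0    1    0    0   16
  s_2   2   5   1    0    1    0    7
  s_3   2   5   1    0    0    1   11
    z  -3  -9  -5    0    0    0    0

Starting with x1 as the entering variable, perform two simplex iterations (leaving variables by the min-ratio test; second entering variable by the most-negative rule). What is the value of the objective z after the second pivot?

Ratio test on column x1 — row 1: 16/2 = 8; row 2: 7/2 = 7/2; row 3: 11/2 = 11/2. Minimum is 7/2 at row 2 (s_2 leaves); pivot element 2.
Pivot on row 2; the z-row RHS becomes 0 − (-3)·(7/2) = 21/2.
Next entering variable (most negative z-row entry -7/2): x3.
Ratio test on column x3 — row 1: entry -1 ≤ 0; row 2: (7/2)/(1/2) = 7; row 3: entry 0 ≤ 0. Minimum is 7 at row 2 (x1 leaves); pivot element 1/2.
After the second pivot the z-row RHS is 21/2 − (-7/2)·7 = 35.

35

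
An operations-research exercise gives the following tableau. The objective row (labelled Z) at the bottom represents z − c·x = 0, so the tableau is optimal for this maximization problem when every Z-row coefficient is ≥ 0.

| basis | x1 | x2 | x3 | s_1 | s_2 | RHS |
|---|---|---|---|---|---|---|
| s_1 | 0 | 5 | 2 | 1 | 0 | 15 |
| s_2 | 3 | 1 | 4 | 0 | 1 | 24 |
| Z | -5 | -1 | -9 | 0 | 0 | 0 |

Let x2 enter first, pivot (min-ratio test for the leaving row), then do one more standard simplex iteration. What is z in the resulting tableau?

319/6

Ratio test on column x2 — row 1: 15/5 = 3; row 2: 24/1 = 24. Minimum is 3 at row 1 (s_1 leaves); pivot element 5.
Pivot on row 1; the Z-row RHS becomes 0 − (-1)·3 = 3.
Next entering variable (most negative Z-row entry -43/5): x3.
Ratio test on column x3 — row 1: 3/(2/5) = 15/2; row 2: 21/(18/5) = 35/6. Minimum is 35/6 at row 2 (s_2 leaves); pivot element 18/5.
After the second pivot the Z-row RHS is 3 − (-43/5)·(35/6) = 319/6.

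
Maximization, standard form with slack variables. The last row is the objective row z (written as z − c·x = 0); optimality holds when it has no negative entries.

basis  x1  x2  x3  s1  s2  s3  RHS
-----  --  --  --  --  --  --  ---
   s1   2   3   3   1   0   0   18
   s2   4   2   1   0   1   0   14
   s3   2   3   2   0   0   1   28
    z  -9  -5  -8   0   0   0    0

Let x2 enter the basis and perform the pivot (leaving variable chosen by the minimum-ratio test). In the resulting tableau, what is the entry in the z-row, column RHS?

30

Ratio test on column x2 — row 1: 18/3 = 6; row 2: 14/2 = 7; row 3: 28/3 = 28/3. Minimum is 6 at row 1 (s1 leaves); pivot element 3.
Divide row 1 by 3; eliminate column x2 from the other rows.
z-row update in column RHS: 0 − (-5)·6 = 30.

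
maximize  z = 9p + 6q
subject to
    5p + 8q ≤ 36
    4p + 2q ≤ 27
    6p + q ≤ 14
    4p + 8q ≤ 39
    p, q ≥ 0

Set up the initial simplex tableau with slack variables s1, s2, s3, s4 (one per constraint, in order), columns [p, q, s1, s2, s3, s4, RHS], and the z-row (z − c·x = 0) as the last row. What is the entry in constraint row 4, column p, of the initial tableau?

Constraint 4 has coefficient 4 on p.

4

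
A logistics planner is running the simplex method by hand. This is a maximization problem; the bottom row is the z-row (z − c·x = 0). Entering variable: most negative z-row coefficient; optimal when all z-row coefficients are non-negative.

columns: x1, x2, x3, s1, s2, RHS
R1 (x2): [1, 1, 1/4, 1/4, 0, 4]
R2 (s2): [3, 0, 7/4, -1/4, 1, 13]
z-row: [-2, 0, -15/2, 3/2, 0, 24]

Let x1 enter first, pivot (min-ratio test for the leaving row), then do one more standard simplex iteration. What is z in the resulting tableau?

Ratio test on column x1 — row 1: 4/1 = 4; row 2: 13/3 = 13/3. Minimum is 4 at row 1 (x2 leaves); pivot element 1.
Pivot on row 1; the z-row RHS becomes 24 − (-2)·4 = 32.
Next entering variable (most negative z-row entry -7): x3.
Ratio test on column x3 — row 1: 4/(1/4) = 16; row 2: 1/1 = 1. Minimum is 1 at row 2 (s2 leaves); pivot element 1.
After the second pivot the z-row RHS is 32 − (-7)·1 = 39.

39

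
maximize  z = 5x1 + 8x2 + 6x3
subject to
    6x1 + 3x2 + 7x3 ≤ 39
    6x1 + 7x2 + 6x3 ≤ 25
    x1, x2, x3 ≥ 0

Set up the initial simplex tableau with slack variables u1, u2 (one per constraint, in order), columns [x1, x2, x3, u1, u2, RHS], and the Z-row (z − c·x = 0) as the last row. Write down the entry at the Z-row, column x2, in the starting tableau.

The Z-row carries the negated objective coefficients: the x2 entry is -8.

-8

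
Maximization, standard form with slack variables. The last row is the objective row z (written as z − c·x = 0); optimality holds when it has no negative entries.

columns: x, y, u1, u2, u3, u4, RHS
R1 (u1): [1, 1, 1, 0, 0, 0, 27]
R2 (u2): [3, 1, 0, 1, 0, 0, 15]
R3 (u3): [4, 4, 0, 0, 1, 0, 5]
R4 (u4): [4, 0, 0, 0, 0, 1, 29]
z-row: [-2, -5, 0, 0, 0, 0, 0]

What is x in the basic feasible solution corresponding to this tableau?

x is not in the basis, so in the current basic feasible solution x = 0.

0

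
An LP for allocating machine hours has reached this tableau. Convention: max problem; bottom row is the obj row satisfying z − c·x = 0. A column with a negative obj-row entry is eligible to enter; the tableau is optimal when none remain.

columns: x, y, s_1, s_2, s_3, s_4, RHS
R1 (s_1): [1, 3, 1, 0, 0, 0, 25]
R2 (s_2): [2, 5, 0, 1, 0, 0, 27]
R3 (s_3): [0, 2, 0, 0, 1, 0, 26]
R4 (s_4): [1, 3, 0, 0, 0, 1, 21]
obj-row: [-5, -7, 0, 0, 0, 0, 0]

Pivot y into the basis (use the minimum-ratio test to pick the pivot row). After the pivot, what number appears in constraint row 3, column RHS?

76/5

Ratio test on column y — row 1: 25/3 = 25/3; row 2: 27/5 = 27/5; row 3: 26/2 = 13; row 4: 21/3 = 7. Minimum is 27/5 at row 2 (s_2 leaves); pivot element 5.
Divide row 2 by 5; eliminate column y from the other rows.
Row 3 update in column RHS: 26 − 2·(27/5) = 76/5.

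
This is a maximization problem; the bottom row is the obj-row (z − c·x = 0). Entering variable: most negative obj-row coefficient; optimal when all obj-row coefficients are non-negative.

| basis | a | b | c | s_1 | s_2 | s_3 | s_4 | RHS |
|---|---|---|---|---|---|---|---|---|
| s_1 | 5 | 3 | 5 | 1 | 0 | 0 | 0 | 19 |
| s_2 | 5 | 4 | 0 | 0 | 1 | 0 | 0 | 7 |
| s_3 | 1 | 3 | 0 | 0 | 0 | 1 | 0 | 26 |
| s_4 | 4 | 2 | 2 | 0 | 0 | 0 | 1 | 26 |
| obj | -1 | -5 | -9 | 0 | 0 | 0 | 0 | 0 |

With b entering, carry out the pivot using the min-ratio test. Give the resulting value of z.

Ratio test on column b — row 1: 19/3 = 19/3; row 2: 7/4 = 7/4; row 3: 26/3 = 26/3; row 4: 26/2 = 13. Minimum is 7/4 at row 2 (s_2 leaves); pivot element 4.
Pivot on row 2; the obj-row RHS becomes 0 − (-5)·(7/4) = 35/4.

35/4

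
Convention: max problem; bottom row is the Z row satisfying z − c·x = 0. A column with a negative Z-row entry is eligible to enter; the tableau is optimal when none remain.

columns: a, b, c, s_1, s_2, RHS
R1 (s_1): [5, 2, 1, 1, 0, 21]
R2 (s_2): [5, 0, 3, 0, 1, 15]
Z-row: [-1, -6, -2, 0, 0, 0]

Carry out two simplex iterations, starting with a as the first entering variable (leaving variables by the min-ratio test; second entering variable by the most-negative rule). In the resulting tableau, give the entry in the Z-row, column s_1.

3

Ratio test on column a — row 1: 21/5 = 21/5; row 2: 15/5 = 3. Minimum is 3 at row 2 (s_2 leaves); pivot element 5.
Divide row 2 by 5; eliminate column a from the other rows.
Second iteration: most negative Z-row entry is -6 in column b, so b enters.
Ratio test on column b — row 1: 6/2 = 3; row 2: entry 0 ≤ 0. Minimum is 3 at row 1 (s_1 leaves); pivot element 2.
Divide row 1 by 2; eliminate column b from the other rows.
After both pivots, the entry at the Z-row, column s_1 is 3.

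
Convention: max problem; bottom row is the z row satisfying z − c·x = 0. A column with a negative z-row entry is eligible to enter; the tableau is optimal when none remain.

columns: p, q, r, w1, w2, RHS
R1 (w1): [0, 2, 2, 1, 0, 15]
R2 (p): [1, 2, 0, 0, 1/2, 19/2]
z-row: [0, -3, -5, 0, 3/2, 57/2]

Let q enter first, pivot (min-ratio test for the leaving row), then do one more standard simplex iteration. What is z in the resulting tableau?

113/2

Ratio test on column q — row 1: 15/2 = 15/2; row 2: (19/2)/2 = 19/4. Minimum is 19/4 at row 2 (p leaves); pivot element 2.
Pivot on row 2; the z-row RHS becomes 57/2 − (-3)·(19/4) = 171/4.
Next entering variable (most negative z-row entry -5): r.
Ratio test on column r — row 1: (11/2)/2 = 11/4; row 2: entry 0 ≤ 0. Minimum is 11/4 at row 1 (w1 leaves); pivot element 2.
After the second pivot the z-row RHS is 171/4 − (-5)·(11/4) = 113/2.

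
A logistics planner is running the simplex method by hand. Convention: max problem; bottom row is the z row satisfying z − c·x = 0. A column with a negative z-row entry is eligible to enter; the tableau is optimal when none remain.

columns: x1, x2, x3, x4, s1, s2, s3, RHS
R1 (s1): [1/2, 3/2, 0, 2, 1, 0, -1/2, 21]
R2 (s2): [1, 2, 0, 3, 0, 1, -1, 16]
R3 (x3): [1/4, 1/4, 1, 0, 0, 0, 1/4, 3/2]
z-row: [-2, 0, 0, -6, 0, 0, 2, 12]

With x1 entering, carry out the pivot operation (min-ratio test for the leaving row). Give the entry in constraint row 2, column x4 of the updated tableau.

3

Ratio test on column x1 — row 1: 21/(1/2) = 42; row 2: 16/1 = 16; row 3: (3/2)/(1/4) = 6. Minimum is 6 at row 3 (x3 leaves); pivot element 1/4.
Divide row 3 by 1/4; eliminate column x1 from the other rows.
Row 2 update in column x4: 3 − 1·0 = 3.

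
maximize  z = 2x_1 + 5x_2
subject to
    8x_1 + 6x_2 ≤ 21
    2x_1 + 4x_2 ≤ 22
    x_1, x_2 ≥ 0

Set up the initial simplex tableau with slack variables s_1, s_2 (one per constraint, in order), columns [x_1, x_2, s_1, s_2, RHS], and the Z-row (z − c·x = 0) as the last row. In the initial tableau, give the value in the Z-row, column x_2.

The Z-row carries the negated objective coefficients: the x_2 entry is -5.

-5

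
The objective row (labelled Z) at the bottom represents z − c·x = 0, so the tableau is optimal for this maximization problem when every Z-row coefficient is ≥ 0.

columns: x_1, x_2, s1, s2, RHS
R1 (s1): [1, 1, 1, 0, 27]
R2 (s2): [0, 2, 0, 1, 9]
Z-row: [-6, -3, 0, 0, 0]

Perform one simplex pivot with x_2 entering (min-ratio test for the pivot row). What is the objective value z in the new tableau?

27/2

Ratio test on column x_2 — row 1: 27/1 = 27; row 2: 9/2 = 9/2. Minimum is 9/2 at row 2 (s2 leaves); pivot element 2.
Pivot on row 2; the Z-row RHS becomes 0 − (-3)·(9/2) = 27/2.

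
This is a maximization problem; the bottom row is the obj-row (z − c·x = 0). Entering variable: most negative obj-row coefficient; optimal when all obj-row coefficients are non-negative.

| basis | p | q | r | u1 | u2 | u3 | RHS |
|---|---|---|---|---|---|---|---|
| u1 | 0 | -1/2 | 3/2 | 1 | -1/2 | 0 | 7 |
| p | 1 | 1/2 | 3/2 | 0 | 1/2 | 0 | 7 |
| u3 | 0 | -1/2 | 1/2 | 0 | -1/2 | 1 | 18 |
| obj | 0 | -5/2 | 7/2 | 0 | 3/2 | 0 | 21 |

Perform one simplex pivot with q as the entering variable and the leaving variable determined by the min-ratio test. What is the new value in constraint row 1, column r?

Ratio test on column q — row 1: entry -1/2 ≤ 0; row 2: 7/(1/2) = 14; row 3: entry -1/2 ≤ 0. Minimum is 14 at row 2 (p leaves); pivot element 1/2.
Divide row 2 by 1/2; eliminate column q from the other rows.
Row 1 update in column r: 3/2 − (-1/2)·3 = 3.

3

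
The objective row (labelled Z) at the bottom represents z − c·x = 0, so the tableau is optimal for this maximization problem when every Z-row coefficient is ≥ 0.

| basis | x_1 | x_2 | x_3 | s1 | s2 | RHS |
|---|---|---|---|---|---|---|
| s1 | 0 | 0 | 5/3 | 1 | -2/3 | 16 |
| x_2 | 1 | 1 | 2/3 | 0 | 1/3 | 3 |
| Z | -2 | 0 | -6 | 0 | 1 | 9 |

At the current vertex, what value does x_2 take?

x_2 is basic (row 2); its value is the RHS of that row, 3.

3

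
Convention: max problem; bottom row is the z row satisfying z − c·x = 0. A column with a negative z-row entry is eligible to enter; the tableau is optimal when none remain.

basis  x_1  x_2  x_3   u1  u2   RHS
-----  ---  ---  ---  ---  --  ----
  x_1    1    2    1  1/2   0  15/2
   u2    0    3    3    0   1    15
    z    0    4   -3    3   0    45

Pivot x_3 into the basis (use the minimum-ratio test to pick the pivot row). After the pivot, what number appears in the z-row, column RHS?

Ratio test on column x_3 — row 1: (15/2)/1 = 15/2; row 2: 15/3 = 5. Minimum is 5 at row 2 (u2 leaves); pivot element 3.
Divide row 2 by 3; eliminate column x_3 from the other rows.
z-row update in column RHS: 45 − (-3)·5 = 60.

60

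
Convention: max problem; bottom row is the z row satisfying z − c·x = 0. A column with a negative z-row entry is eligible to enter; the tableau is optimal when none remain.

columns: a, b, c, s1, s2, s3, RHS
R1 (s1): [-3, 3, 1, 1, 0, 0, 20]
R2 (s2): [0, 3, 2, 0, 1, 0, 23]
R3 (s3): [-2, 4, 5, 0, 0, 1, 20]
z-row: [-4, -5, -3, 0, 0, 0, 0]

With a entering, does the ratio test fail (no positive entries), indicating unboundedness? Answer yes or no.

yes

Every constraint-row entry in column a is ≤ 0, so increasing a is unbounded.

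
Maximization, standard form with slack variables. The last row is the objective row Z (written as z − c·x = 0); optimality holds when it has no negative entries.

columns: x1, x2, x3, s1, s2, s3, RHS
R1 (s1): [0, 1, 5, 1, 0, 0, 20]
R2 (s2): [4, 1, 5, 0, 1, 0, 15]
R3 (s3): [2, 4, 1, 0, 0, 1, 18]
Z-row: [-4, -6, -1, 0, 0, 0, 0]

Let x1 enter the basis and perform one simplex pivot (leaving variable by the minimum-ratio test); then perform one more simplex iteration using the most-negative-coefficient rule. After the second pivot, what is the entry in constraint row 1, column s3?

Ratio test on column x1 — row 1: entry 0 ≤ 0; row 2: 15/4 = 15/4; row 3: 18/2 = 9. Minimum is 15/4 at row 2 (s2 leaves); pivot element 4.
Divide row 2 by 4; eliminate column x1 from the other rows.
Second iteration: most negative Z-row entry is -5 in column x2, so x2 enters.
Ratio test on column x2 — row 1: 20/1 = 20; row 2: (15/4)/(1/4) = 15; row 3: (21/2)/(7/2) = 3. Minimum is 3 at row 3 (s3 leaves); pivot element 7/2.
Divide row 3 by 7/2; eliminate column x2 from the other rows.
After both pivots, the entry at constraint row 1, column s3 is -2/7.

-2/7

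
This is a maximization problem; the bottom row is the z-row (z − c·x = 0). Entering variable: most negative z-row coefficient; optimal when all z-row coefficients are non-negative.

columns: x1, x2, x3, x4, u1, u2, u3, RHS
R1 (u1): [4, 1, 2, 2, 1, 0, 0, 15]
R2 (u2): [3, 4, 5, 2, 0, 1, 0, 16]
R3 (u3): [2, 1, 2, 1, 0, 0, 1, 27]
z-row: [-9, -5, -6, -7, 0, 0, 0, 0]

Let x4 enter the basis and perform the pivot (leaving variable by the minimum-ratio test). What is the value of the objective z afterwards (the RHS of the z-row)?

Ratio test on column x4 — row 1: 15/2 = 15/2; row 2: 16/2 = 8; row 3: 27/1 = 27. Minimum is 15/2 at row 1 (u1 leaves); pivot element 2.
Pivot on row 1; the z-row RHS becomes 0 − (-7)·(15/2) = 105/2.

105/2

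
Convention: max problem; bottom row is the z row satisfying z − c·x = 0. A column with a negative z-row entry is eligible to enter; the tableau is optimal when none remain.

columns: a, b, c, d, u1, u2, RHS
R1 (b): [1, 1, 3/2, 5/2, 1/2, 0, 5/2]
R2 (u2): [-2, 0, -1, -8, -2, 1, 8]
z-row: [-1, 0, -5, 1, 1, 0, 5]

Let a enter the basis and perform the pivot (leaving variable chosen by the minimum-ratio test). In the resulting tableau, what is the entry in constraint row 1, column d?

Ratio test on column a — row 1: (5/2)/1 = 5/2; row 2: entry -2 ≤ 0. Minimum is 5/2 at row 1 (b leaves); pivot element 1.
Divide row 1 by 1; eliminate column a from the other rows.
In the new row 1, the d entry is the old entry divided by the pivot: (5/2)/1 = 5/2.

5/2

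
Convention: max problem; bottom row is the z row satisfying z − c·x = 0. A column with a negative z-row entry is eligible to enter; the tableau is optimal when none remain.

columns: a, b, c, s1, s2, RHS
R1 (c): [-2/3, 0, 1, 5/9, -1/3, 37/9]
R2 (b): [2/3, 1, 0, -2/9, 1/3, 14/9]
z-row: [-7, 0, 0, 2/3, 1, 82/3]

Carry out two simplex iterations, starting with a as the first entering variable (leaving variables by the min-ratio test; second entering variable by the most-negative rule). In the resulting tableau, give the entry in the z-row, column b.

Ratio test on column a — row 1: entry -2/3 ≤ 0; row 2: (14/9)/(2/3) = 7/3. Minimum is 7/3 at row 2 (b leaves); pivot element 2/3.
Divide row 2 by 2/3; eliminate column a from the other rows.
Second iteration: most negative z-row entry is -5/3 in column s1, so s1 enters.
Ratio test on column s1 — row 1: (17/3)/(1/3) = 17; row 2: entry -1/3 ≤ 0. Minimum is 17 at row 1 (c leaves); pivot element 1/3.
Divide row 1 by 1/3; eliminate column s1 from the other rows.
After both pivots, the entry at the z-row, column b is 31/2.

31/2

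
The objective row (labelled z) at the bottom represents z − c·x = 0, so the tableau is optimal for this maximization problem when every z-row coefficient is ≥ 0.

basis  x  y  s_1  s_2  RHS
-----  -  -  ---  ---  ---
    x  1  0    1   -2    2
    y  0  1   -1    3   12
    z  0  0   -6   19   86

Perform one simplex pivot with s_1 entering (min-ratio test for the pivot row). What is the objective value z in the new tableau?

Ratio test on column s_1 — row 1: 2/1 = 2; row 2: entry -1 ≤ 0. Minimum is 2 at row 1 (x leaves); pivot element 1.
Pivot on row 1; the z-row RHS becomes 86 − (-6)·2 = 98.

98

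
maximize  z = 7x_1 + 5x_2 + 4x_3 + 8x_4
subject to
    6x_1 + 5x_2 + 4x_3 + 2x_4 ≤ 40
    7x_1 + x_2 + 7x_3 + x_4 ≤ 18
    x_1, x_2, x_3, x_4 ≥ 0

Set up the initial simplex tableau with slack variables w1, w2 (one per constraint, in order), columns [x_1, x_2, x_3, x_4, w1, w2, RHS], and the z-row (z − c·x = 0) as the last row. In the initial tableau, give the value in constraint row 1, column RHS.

The RHS of constraint 1 is b_1 = 40.

40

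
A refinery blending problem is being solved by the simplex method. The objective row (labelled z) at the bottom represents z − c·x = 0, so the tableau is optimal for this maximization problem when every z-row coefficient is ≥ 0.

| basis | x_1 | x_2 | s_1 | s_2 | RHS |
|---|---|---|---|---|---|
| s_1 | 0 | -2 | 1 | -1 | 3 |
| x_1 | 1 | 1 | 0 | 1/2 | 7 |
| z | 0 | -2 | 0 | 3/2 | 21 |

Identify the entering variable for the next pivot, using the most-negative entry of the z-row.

x_2

Negative z-row entries: x_2: -2.
The most negative is -2 in column x_2, so x_2 enters.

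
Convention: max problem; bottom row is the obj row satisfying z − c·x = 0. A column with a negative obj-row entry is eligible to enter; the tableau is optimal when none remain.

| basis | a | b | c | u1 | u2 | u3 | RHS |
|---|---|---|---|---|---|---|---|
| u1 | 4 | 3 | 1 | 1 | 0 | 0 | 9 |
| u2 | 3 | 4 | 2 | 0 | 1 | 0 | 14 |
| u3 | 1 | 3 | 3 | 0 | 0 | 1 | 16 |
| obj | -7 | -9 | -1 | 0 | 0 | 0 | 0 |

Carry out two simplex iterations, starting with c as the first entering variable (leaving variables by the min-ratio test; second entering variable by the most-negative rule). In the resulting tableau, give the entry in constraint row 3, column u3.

2/3

Ratio test on column c — row 1: 9/1 = 9; row 2: 14/2 = 7; row 3: 16/3 = 16/3. Minimum is 16/3 at row 3 (u3 leaves); pivot element 3.
Divide row 3 by 3; eliminate column c from the other rows.
Second iteration: most negative obj-row entry is -8 in column b, so b enters.
Ratio test on column b — row 1: (11/3)/2 = 11/6; row 2: (10/3)/2 = 5/3; row 3: (16/3)/1 = 16/3. Minimum is 5/3 at row 2 (u2 leaves); pivot element 2.
Divide row 2 by 2; eliminate column b from the other rows.
After both pivots, the entry at constraint row 3, column u3 is 2/3.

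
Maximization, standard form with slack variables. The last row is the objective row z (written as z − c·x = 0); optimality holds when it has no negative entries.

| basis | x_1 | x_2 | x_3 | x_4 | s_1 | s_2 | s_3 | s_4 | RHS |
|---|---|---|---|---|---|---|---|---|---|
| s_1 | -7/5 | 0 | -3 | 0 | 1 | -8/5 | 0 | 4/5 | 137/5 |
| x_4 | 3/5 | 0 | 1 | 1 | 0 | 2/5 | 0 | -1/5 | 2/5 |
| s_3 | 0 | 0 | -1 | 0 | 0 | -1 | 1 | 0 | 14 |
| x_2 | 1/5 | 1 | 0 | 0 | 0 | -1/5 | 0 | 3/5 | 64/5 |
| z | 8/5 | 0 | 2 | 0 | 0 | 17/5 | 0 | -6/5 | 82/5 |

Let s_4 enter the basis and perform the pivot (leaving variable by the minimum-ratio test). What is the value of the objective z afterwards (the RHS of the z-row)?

Ratio test on column s_4 — row 1: (137/5)/(4/5) = 137/4; row 2: entry -1/5 ≤ 0; row 3: entry 0 ≤ 0; row 4: (64/5)/(3/5) = 64/3. Minimum is 64/3 at row 4 (x_2 leaves); pivot element 3/5.
Pivot on row 4; the z-row RHS becomes 82/5 − (-6/5)·(64/3) = 42.

42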